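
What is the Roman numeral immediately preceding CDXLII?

CDXLII = 442, so the previous integer is 442 - 1 = 441

CDXLI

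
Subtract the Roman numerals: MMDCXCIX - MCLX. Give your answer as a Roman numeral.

MMDCXCIX = 2699
MCLX = 1160
2699 - 1160 = 1539

MDXXXIX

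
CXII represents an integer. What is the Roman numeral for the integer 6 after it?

CXII = 112
112 + 6 = 118

CXVIII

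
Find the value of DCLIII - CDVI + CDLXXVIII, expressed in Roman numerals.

DCLIII = 653, CDVI = 406, CDLXXVIII = 478
653 - 406 = 247
247 + 478 = 725

DCCXXV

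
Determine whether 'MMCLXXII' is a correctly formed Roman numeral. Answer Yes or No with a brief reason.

'MMCLXXII': Check the rules: uses only the symbols I, V, X, L, C, D, M; no symbol is repeated more than three times in a row; V, L and D each appear at most once; no smaller symbol precedes a larger one (values never increase from left to right). Value: M (1000) + M (1000) + C (100) + L (50) + X (10) + X (10) + I (1) + I (1) = 2172. So it is a valid standard Roman numeral.

Yes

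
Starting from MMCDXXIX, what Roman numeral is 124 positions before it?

MMCDXXIX = 2429
2429 - 124 = 2305

MMCCCV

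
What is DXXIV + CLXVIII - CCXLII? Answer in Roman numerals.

DXXIV = 524, CLXVIII = 168, CCXLII = 242
524 + 168 = 692
692 - 242 = 450

CDL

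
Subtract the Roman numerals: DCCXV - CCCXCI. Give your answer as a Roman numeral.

DCCXV = 715
CCCXCI = 391
715 - 391 = 324

CCCXXIV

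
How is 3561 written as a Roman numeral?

Convert 3561 to Roman numerals:
  3561 contains 3×1000 (MMM)
  561 contains 1×500 (D)
  61 contains 1×50 (L)
  11 contains 1×10 (X)
  1 contains 1×1 (I)

MMMDLXI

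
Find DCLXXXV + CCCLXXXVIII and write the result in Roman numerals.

DCLXXXV = 685
CCCLXXXVIII = 388
685 + 388 = 1073

MLXXIII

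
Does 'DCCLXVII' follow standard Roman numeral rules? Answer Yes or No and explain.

'DCCLXVII': Check the rules: uses only the symbols I, V, X, L, C, D, M; no symbol is repeated more than three times in a row; V, L and D each appear at most once; no smaller symbol precedes a larger one (values never increase from left to right). Value: D (500) + C (100) + C (100) + L (50) + X (10) + V (5) + I (1) + I (1) = 767. So it is a valid standard Roman numeral.

Yes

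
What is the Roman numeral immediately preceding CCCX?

CCCX = 310, so the previous integer is 310 - 1 = 309

CCCIX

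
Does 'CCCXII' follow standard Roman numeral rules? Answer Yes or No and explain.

'CCCXII': Check the rules: uses only the symbols I, V, X, L, C, D, M; no symbol is repeated more than three times in a row; V, L and D each appear at most once; no smaller symbol precedes a larger one (values never increase from left to right). Value: C (100) + C (100) + C (100) + X (10) + I (1) + I (1) = 312. So it is a valid standard Roman numeral.

Yes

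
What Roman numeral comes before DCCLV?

DCCLV = 755; previous is 754

DCCLIV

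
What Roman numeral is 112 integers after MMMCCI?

MMMCCI = 3201
3201 + 112 = 3313

MMMCCCXIII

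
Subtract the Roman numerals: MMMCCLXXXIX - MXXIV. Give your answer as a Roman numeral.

MMMCCLXXXIX = 3289
MXXIV = 1024
3289 - 1024 = 2265

MMCCLXV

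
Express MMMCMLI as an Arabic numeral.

MMMCMLI: M=1000, M=1000, M=1000, CM=900, L=50, I=1
1000 + 1000 + 1000 + 900 + 50 + 1 = 3951

3951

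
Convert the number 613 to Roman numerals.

Convert 613 to Roman numerals:
  613 contains 1×500 (D)
  113 contains 1×100 (C)
  13 contains 1×10 (X)
  3 contains 3×1 (III)

DCXIII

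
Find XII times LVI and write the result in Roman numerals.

XII = 12
LVI = 56
12 × 56 = 672

DCLXXII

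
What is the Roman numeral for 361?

Convert 361 to Roman numerals:
  361 contains 3×100 (CCC)
  61 contains 1×50 (L)
  11 contains 1×10 (X)
  1 contains 1×1 (I)

CCCLXI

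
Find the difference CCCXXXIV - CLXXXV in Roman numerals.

CCCXXXIV = 334
CLXXXV = 185
334 - 185 = 149

CXLIX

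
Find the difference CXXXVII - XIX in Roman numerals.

CXXXVII = 137
XIX = 19
137 - 19 = 118

CXVIII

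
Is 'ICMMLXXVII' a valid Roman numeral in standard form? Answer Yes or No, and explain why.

'ICMMLXXVII': Invalid subtractive combination: IC

No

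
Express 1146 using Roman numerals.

Convert 1146 to Roman numerals:
  1146 contains 1×1000 (M)
  146 contains 1×100 (C)
  46 contains 1×40 (XL)
  6 contains 1×5 (V)
  1 contains 1×1 (I)

MCXLVI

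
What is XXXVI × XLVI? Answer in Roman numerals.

XXXVI = 36
XLVI = 46
36 × 46 = 1656

MDCLVI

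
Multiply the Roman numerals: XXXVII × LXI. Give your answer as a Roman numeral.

XXXVII = 37
LXI = 61
37 × 61 = 2257

MMCCLVII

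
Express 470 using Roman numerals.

Convert 470 to Roman numerals:
  470 contains 1×400 (CD)
  70 contains 1×50 (L)
  20 contains 2×10 (XX)

CDLXX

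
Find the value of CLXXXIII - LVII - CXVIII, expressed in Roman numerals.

CLXXXIII = 183, LVII = 57, CXVIII = 118
183 - 57 = 126
126 - 118 = 8

VIII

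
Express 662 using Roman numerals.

Convert 662 to Roman numerals:
  662 contains 1×500 (D)
  162 contains 1×100 (C)
  62 contains 1×50 (L)
  12 contains 1×10 (X)
  2 contains 2×1 (II)

DCLXII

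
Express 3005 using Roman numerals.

Convert 3005 to Roman numerals:
  3005 contains 3×1000 (MMM)
  5 contains 1×5 (V)

MMMV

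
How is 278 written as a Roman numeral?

Convert 278 to Roman numerals:
  278 contains 2×100 (CC)
  78 contains 1×50 (L)
  28 contains 2×10 (XX)
  8 contains 1×5 (V)
  3 contains 3×1 (III)

CCLXXVIII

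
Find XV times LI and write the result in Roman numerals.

XV = 15
LI = 51
15 × 51 = 765

DCCLXV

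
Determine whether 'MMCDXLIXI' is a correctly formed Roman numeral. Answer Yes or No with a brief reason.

'MMCDXLIXI': I cannot come right after the subtractive pair IX: once I is subtracted in IX, the next symbol must be smaller than I

No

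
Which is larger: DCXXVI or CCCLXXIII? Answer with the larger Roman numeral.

DCXXVI = 626
CCCLXXIII = 373
626 is larger

DCXXVI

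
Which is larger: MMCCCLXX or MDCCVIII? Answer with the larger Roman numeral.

MMCCCLXX = 2370
MDCCVIII = 1708
2370 is larger

MMCCCLXX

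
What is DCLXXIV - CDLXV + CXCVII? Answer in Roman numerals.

DCLXXIV = 674, CDLXV = 465, CXCVII = 197
674 - 465 = 209
209 + 197 = 406

CDVI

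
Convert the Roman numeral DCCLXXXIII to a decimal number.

DCCLXXXIII: D=500, C=100, C=100, L=50, X=10, X=10, X=10, I=1, I=1, I=1
500 + 100 + 100 + 50 + 10 + 10 + 10 + 1 + 1 + 1 = 783

783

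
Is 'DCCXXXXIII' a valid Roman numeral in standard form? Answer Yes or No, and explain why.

'DCCXXXXIII': More than 3 consecutive X's

No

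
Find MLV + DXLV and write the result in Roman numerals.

MLV = 1055
DXLV = 545
1055 + 545 = 1600

MDC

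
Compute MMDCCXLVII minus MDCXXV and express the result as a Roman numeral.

MMDCCXLVII = 2747
MDCXXV = 1625
2747 - 1625 = 1122

MCXXII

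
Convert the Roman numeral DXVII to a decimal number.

DXVII: D=500, X=10, V=5, I=1, I=1
500 + 10 + 5 + 1 + 1 = 517

517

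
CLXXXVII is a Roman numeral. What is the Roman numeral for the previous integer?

CLXXXVII = 187, so the previous integer is 187 - 1 = 186

CLXXXVI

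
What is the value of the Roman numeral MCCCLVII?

MCCCLVII: M=1000, C=100, C=100, C=100, L=50, V=5, I=1, I=1
1000 + 100 + 100 + 100 + 50 + 5 + 1 + 1 = 1357

1357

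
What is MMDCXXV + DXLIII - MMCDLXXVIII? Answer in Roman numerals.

MMDCXXV = 2625, DXLIII = 543, MMCDLXXVIII = 2478
2625 + 543 = 3168
3168 - 2478 = 690

DCXC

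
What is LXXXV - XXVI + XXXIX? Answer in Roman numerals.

LXXXV = 85, XXVI = 26, XXXIX = 39
85 - 26 = 59
59 + 39 = 98

XCVIII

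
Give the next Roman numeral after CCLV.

CCLV = 255, so the next integer is 255 + 1 = 256

CCLVI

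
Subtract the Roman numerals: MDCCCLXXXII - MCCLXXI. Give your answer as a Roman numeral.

MDCCCLXXXII = 1882
MCCLXXI = 1271
1882 - 1271 = 611

DCXI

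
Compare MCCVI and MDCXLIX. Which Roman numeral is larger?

MCCVI = 1206
MDCXLIX = 1649
1649 is larger

MDCXLIX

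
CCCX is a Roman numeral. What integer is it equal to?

CCCX: C=100, C=100, C=100, X=10
100 + 100 + 100 + 10 = 310

310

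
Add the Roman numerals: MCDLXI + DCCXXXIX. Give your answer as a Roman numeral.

MCDLXI = 1461
DCCXXXIX = 739
1461 + 739 = 2200

MMCC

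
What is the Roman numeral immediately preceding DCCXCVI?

DCCXCVI = 796, so the previous integer is 796 - 1 = 795

DCCXCV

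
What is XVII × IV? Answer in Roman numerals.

XVII = 17
IV = 4
17 × 4 = 68

LXVIII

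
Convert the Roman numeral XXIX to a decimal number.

XXIX: X=10, X=10, IX=9
10 + 10 + 9 = 29

29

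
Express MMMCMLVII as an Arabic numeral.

MMMCMLVII: M=1000, M=1000, M=1000, CM=900, L=50, V=5, I=1, I=1
1000 + 1000 + 1000 + 900 + 50 + 5 + 1 + 1 = 3957

3957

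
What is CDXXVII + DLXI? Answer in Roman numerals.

CDXXVII = 427
DLXI = 561
427 + 561 = 988

CMLXXXVIII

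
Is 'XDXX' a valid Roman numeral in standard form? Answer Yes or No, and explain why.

'XDXX': Invalid subtractive combination: XD

No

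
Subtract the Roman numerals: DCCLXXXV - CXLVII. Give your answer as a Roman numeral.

DCCLXXXV = 785
CXLVII = 147
785 - 147 = 638

DCXXXVIII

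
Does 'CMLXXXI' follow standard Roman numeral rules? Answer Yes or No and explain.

'CMLXXXI': Check the rules: uses only the symbols I, V, X, L, C, D, M; no symbol is repeated more than three times in a row; V, L and D each appear at most once; the only place a smaller symbol precedes a larger one is the allowed subtractive pair CM, the symbol right after such a pair (if any) is smaller than the pair's first symbol, and otherwise the values never increase from left to right. Value: CM (900) + L (50) + X (10) + X (10) + X (10) + I (1) = 981. So it is a valid standard Roman numeral.

Yes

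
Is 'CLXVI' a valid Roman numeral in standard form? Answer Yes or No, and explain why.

'CLXVI': Check the rules: uses only the symbols I, V, X, L, C, D, M; no symbol is repeated more than three times in a row; V, L and D each appear at most once; no smaller symbol precedes a larger one (values never increase from left to right). Value: C (100) + L (50) + X (10) + V (5) + I (1) = 166. So it is a valid standard Roman numeral.

Yes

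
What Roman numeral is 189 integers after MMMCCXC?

MMMCCXC = 3290
3290 + 189 = 3479

MMMCDLXXIX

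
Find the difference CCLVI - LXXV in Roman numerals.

CCLVI = 256
LXXV = 75
256 - 75 = 181

CLXXXI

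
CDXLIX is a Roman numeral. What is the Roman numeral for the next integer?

CDXLIX = 449; next is 450

CDL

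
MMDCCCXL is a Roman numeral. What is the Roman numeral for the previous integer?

MMDCCCXL = 2840, so the previous integer is 2840 - 1 = 2839

MMDCCCXXXIX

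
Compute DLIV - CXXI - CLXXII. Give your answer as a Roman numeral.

DLIV = 554, CXXI = 121, CLXXII = 172
554 - 121 = 433
433 - 172 = 261

CCLXI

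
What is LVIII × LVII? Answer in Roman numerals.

LVIII = 58
LVII = 57
58 × 57 = 3306

MMMCCCVI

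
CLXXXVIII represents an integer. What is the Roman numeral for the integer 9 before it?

CLXXXVIII = 188
188 - 9 = 179

CLXXIX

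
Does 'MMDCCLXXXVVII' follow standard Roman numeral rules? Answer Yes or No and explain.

'MMDCCLXXXVVII': V should not appear more than once

No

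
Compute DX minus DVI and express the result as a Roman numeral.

DX = 510
DVI = 506
510 - 506 = 4

IV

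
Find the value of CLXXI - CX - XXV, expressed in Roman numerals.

CLXXI = 171, CX = 110, XXV = 25
171 - 110 = 61
61 - 25 = 36

XXXVI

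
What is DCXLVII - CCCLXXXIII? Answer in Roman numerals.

DCXLVII = 647
CCCLXXXIII = 383
647 - 383 = 264

CCLXIV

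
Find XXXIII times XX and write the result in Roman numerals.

XXXIII = 33
XX = 20
33 × 20 = 660

DCLX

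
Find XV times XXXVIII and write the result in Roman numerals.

XV = 15
XXXVIII = 38
15 × 38 = 570

DLXX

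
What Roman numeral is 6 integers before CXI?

CXI = 111
111 - 6 = 105

CV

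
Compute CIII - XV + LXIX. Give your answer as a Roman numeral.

CIII = 103, XV = 15, LXIX = 69
103 - 15 = 88
88 + 69 = 157

CLVII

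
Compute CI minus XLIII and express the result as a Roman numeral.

CI = 101
XLIII = 43
101 - 43 = 58

LVIII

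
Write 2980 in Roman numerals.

Convert 2980 to Roman numerals:
  2980 contains 2×1000 (MM)
  980 contains 1×900 (CM)
  80 contains 1×50 (L)
  30 contains 3×10 (XXX)

MMCMLXXX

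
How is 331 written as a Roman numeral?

Convert 331 to Roman numerals:
  331 contains 3×100 (CCC)
  31 contains 3×10 (XXX)
  1 contains 1×1 (I)

CCCXXXI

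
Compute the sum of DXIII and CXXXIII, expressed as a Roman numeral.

DXIII = 513
CXXXIII = 133
513 + 133 = 646

DCXLVI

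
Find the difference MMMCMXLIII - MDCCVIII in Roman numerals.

MMMCMXLIII = 3943
MDCCVIII = 1708
3943 - 1708 = 2235

MMCCXXXV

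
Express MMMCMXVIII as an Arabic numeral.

MMMCMXVIII: M=1000, M=1000, M=1000, CM=900, X=10, V=5, I=1, I=1, I=1
1000 + 1000 + 1000 + 900 + 10 + 5 + 1 + 1 + 1 = 3918

3918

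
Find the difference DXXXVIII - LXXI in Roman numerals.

DXXXVIII = 538
LXXI = 71
538 - 71 = 467

CDLXVII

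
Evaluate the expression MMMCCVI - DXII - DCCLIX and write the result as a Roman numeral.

MMMCCVI = 3206, DXII = 512, DCCLIX = 759
3206 - 512 = 2694
2694 - 759 = 1935

MCMXXXV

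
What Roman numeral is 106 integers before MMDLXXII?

MMDLXXII = 2572
2572 - 106 = 2466

MMCDLXVI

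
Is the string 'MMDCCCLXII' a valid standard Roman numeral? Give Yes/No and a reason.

'MMDCCCLXII': Check the rules: uses only the symbols I, V, X, L, C, D, M; no symbol is repeated more than three times in a row; V, L and D each appear at most once; no smaller symbol precedes a larger one (values never increase from left to right). Value: M (1000) + M (1000) + D (500) + C (100) + C (100) + C (100) + L (50) + X (10) + I (1) + I (1) = 2862. So it is a valid standard Roman numeral.

Yes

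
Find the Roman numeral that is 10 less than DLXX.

DLXX = 570
570 - 10 = 560

DLX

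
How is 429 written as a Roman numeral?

Convert 429 to Roman numerals:
  429 contains 1×400 (CD)
  29 contains 2×10 (XX)
  9 contains 1×9 (IX)

CDXXIX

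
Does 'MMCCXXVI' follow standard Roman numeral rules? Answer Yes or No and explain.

'MMCCXXVI': Check the rules: uses only the symbols I, V, X, L, C, D, M; no symbol is repeated more than three times in a row; V, L and D each appear at most once; no smaller symbol precedes a larger one (values never increase from left to right). Value: M (1000) + M (1000) + C (100) + C (100) + X (10) + X (10) + V (5) + I (1) = 2226. So it is a valid standard Roman numeral.

Yes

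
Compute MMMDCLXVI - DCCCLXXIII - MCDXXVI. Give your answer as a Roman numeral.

MMMDCLXVI = 3666, DCCCLXXIII = 873, MCDXXVI = 1426
3666 - 873 = 2793
2793 - 1426 = 1367

MCCCLXVII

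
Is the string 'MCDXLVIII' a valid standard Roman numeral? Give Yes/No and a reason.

'MCDXLVIII': Check the rules: uses only the symbols I, V, X, L, C, D, M; no symbol is repeated more than three times in a row; V, L and D each appear at most once; the only places a smaller symbol precedes a larger one are the allowed subtractive pairs CD, XL, the symbol right after such a pair (if any) is smaller than the pair's first symbol, and otherwise the values never increase from left to right. Value: M (1000) + CD (400) + XL (40) + V (5) + I (1) + I (1) + I (1) = 1448. So it is a valid standard Roman numeral.

Yes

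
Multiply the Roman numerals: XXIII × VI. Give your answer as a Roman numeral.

XXIII = 23
VI = 6
23 × 6 = 138

CXXXVIII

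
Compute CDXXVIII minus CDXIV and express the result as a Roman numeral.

CDXXVIII = 428
CDXIV = 414
428 - 414 = 14

XIV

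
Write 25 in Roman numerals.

Convert 25 to Roman numerals:
  25 contains 2×10 (XX)
  5 contains 1×5 (V)

XXV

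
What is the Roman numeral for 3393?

Convert 3393 to Roman numerals:
  3393 contains 3×1000 (MMM)
  393 contains 3×100 (CCC)
  93 contains 1×90 (XC)
  3 contains 3×1 (III)

MMMCCCXCIII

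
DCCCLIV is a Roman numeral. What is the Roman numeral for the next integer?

DCCCLIV = 854, so the next integer is 854 + 1 = 855

DCCCLV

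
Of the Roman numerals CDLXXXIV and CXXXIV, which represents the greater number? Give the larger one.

CDLXXXIV = 484
CXXXIV = 134
484 is larger

CDLXXXIV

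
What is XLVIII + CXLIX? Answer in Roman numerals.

XLVIII = 48
CXLIX = 149
48 + 149 = 197

CXCVII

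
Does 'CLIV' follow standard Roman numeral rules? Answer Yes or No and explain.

'CLIV': Check the rules: uses only the symbols I, V, X, L, C, D, M; no symbol is repeated more than three times in a row; V, L and D each appear at most once; the only place a smaller symbol precedes a larger one is the allowed subtractive pair IV, the symbol right after such a pair (if any) is smaller than the pair's first symbol, and otherwise the values never increase from left to right. Value: C (100) + L (50) + IV (4) = 154. So it is a valid standard Roman numeral.

Yes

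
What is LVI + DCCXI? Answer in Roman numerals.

LVI = 56
DCCXI = 711
56 + 711 = 767

DCCLXVII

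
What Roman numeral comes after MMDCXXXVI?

MMDCXXXVI = 2636, so the next integer is 2636 + 1 = 2637

MMDCXXXVII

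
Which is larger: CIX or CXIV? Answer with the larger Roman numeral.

CIX = 109
CXIV = 114
114 is larger

CXIV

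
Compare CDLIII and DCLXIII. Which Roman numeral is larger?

CDLIII = 453
DCLXIII = 663
663 is larger

DCLXIII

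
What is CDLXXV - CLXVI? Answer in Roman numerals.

CDLXXV = 475
CLXVI = 166
475 - 166 = 309

CCCIX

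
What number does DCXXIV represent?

DCXXIV: D=500, C=100, X=10, X=10, IV=4
500 + 100 + 10 + 10 + 4 = 624

624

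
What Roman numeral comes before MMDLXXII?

MMDLXXII = 2572; previous is 2571

MMDLXXI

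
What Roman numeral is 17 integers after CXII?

CXII = 112
112 + 17 = 129

CXXIX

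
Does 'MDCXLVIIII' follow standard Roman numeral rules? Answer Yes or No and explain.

'MDCXLVIIII': More than 3 consecutive I's

No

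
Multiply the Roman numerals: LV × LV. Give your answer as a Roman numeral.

LV = 55
LV = 55
55 × 55 = 3025

MMMXXV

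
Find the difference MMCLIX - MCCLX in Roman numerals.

MMCLIX = 2159
MCCLX = 1260
2159 - 1260 = 899

DCCCXCIX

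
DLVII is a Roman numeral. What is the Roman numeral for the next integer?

DLVII = 557; next is 558

DLVIII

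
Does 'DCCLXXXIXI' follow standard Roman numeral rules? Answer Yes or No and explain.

'DCCLXXXIXI': I cannot come right after the subtractive pair IX: once I is subtracted in IX, the next symbol must be smaller than I

No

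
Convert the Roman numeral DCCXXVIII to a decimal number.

DCCXXVIII: D=500, C=100, C=100, X=10, X=10, V=5, I=1, I=1, I=1
500 + 100 + 100 + 10 + 10 + 5 + 1 + 1 + 1 = 728

728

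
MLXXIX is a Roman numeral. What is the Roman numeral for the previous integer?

MLXXIX = 1079; previous is 1078

MLXXVIII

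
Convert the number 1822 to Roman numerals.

Convert 1822 to Roman numerals:
  1822 contains 1×1000 (M)
  822 contains 1×500 (D)
  322 contains 3×100 (CCC)
  22 contains 2×10 (XX)
  2 contains 2×1 (II)

MDCCCXXII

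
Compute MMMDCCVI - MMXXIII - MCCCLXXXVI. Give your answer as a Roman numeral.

MMMDCCVI = 3706, MMXXIII = 2023, MCCCLXXXVI = 1386
3706 - 2023 = 1683
1683 - 1386 = 297

CCXCVII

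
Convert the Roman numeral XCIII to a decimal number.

XCIII: XC=90, I=1, I=1, I=1
90 + 1 + 1 + 1 = 93

93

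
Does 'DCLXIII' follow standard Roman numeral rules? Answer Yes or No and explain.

'DCLXIII': Check the rules: uses only the symbols I, V, X, L, C, D, M; no symbol is repeated more than three times in a row; V, L and D each appear at most once; no smaller symbol precedes a larger one (values never increase from left to right). Value: D (500) + C (100) + L (50) + X (10) + I (1) + I (1) + I (1) = 663. So it is a valid standard Roman numeral.

Yes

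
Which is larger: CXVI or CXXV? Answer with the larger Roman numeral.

CXVI = 116
CXXV = 125
125 is larger

CXXV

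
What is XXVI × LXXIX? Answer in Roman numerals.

XXVI = 26
LXXIX = 79
26 × 79 = 2054

MMLIV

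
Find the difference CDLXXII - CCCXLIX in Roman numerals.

CDLXXII = 472
CCCXLIX = 349
472 - 349 = 123

CXXIII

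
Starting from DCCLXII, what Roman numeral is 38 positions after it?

DCCLXII = 762
762 + 38 = 800

DCCC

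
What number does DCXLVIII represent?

DCXLVIII: D=500, C=100, XL=40, V=5, I=1, I=1, I=1
500 + 100 + 40 + 5 + 1 + 1 + 1 = 648

648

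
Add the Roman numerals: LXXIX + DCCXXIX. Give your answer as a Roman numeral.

LXXIX = 79
DCCXXIX = 729
79 + 729 = 808

DCCCVIII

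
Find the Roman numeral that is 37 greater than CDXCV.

CDXCV = 495
495 + 37 = 532

DXXXII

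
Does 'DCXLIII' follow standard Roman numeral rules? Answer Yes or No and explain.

'DCXLIII': Check the rules: uses only the symbols I, V, X, L, C, D, M; no symbol is repeated more than three times in a row; V, L and D each appear at most once; the only place a smaller symbol precedes a larger one is the allowed subtractive pair XL, the symbol right after such a pair (if any) is smaller than the pair's first symbol, and otherwise the values never increase from left to right. Value: D (500) + C (100) + XL (40) + I (1) + I (1) + I (1) = 643. So it is a valid standard Roman numeral.

Yes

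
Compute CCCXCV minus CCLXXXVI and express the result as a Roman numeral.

CCCXCV = 395
CCLXXXVI = 286
395 - 286 = 109

CIX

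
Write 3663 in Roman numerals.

Convert 3663 to Roman numerals:
  3663 contains 3×1000 (MMM)
  663 contains 1×500 (D)
  163 contains 1×100 (C)
  63 contains 1×50 (L)
  13 contains 1×10 (X)
  3 contains 3×1 (III)

MMMDCLXIII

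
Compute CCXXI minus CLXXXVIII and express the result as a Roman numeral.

CCXXI = 221
CLXXXVIII = 188
221 - 188 = 33

XXXIII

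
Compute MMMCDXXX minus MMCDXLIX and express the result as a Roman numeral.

MMMCDXXX = 3430
MMCDXLIX = 2449
3430 - 2449 = 981

CMLXXXI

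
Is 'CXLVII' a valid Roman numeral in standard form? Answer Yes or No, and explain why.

'CXLVII': Check the rules: uses only the symbols I, V, X, L, C, D, M; no symbol is repeated more than three times in a row; V, L and D each appear at most once; the only place a smaller symbol precedes a larger one is the allowed subtractive pair XL, the symbol right after such a pair (if any) is smaller than the pair's first symbol, and otherwise the values never increase from left to right. Value: C (100) + XL (40) + V (5) + I (1) + I (1) = 147. So it is a valid standard Roman numeral.

Yes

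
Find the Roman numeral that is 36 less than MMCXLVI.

MMCXLVI = 2146
2146 - 36 = 2110

MMCX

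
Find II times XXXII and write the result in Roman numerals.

II = 2
XXXII = 32
2 × 32 = 64

LXIV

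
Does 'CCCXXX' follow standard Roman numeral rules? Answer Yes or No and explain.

'CCCXXX': Check the rules: uses only the symbols I, V, X, L, C, D, M; no symbol is repeated more than three times in a row; V, L and D each appear at most once; no smaller symbol precedes a larger one (values never increase from left to right). Value: C (100) + C (100) + C (100) + X (10) + X (10) + X (10) = 330. So it is a valid standard Roman numeral.

Yes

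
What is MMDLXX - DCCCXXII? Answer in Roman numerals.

MMDLXX = 2570
DCCCXXII = 822
2570 - 822 = 1748

MDCCXLVIII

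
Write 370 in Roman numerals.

Convert 370 to Roman numerals:
  370 contains 3×100 (CCC)
  70 contains 1×50 (L)
  20 contains 2×10 (XX)

CCCLXX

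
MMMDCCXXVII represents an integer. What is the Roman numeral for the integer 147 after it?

MMMDCCXXVII = 3727
3727 + 147 = 3874

MMMDCCCLXXIV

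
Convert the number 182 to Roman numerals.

Convert 182 to Roman numerals:
  182 contains 1×100 (C)
  82 contains 1×50 (L)
  32 contains 3×10 (XXX)
  2 contains 2×1 (II)

CLXXXII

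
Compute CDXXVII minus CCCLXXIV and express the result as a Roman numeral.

CDXXVII = 427
CCCLXXIV = 374
427 - 374 = 53

LIII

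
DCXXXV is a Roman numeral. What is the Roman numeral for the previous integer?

DCXXXV = 635, so the previous integer is 635 - 1 = 634

DCXXXIV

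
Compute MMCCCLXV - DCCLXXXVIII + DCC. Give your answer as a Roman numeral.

MMCCCLXV = 2365, DCCLXXXVIII = 788, DCC = 700
2365 - 788 = 1577
1577 + 700 = 2277

MMCCLXXVII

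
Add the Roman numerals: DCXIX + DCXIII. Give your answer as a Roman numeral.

DCXIX = 619
DCXIII = 613
619 + 613 = 1232

MCCXXXII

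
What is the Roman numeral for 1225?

Convert 1225 to Roman numerals:
  1225 contains 1×1000 (M)
  225 contains 2×100 (CC)
  25 contains 2×10 (XX)
  5 contains 1×5 (V)

MCCXXV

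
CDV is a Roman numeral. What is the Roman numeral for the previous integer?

CDV = 405; previous is 404

CDIV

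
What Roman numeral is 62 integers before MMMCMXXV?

MMMCMXXV = 3925
3925 - 62 = 3863

MMMDCCCLXIII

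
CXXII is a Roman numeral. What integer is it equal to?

CXXII: C=100, X=10, X=10, I=1, I=1
100 + 10 + 10 + 1 + 1 = 122

122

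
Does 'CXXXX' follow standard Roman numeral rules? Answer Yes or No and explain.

'CXXXX': More than 3 consecutive X's

No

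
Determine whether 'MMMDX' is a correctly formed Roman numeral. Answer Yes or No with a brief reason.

'MMMDX': Check the rules: uses only the symbols I, V, X, L, C, D, M; no symbol is repeated more than three times in a row; V, L and D each appear at most once; no smaller symbol precedes a larger one (values never increase from left to right). Value: M (1000) + M (1000) + M (1000) + D (500) + X (10) = 3510. So it is a valid standard Roman numeral.

Yes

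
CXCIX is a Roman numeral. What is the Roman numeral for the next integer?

CXCIX = 199, so the next integer is 199 + 1 = 200

CC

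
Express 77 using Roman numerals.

Convert 77 to Roman numerals:
  77 contains 1×50 (L)
  27 contains 2×10 (XX)
  7 contains 1×5 (V)
  2 contains 2×1 (II)

LXXVII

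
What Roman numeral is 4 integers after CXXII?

CXXII = 122
122 + 4 = 126

CXXVI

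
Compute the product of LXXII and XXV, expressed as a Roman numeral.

LXXII = 72
XXV = 25
72 × 25 = 1800

MDCCC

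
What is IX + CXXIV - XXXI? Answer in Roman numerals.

IX = 9, CXXIV = 124, XXXI = 31
9 + 124 = 133
133 - 31 = 102

CII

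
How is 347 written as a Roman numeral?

Convert 347 to Roman numerals:
  347 contains 3×100 (CCC)
  47 contains 1×40 (XL)
  7 contains 1×5 (V)
  2 contains 2×1 (II)

CCCXLVII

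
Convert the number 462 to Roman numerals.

Convert 462 to Roman numerals:
  462 contains 1×400 (CD)
  62 contains 1×50 (L)
  12 contains 1×10 (X)
  2 contains 2×1 (II)

CDLXII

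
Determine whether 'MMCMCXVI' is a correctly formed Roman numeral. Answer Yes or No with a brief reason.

'MMCMCXVI': C cannot come right after the subtractive pair CM: once C is subtracted in CM, the next symbol must be smaller than C

No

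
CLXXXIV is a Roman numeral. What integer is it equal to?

CLXXXIV: C=100, L=50, X=10, X=10, X=10, IV=4
100 + 50 + 10 + 10 + 10 + 4 = 184

184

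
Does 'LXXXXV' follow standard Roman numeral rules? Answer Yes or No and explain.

'LXXXXV': More than 3 consecutive X's

No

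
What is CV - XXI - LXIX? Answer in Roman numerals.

CV = 105, XXI = 21, LXIX = 69
105 - 21 = 84
84 - 69 = 15

XV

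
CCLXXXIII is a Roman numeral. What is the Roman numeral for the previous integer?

CCLXXXIII = 283, so the previous integer is 283 - 1 = 282

CCLXXXII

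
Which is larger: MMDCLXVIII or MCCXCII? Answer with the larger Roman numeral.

MMDCLXVIII = 2668
MCCXCII = 1292
2668 is larger

MMDCLXVIII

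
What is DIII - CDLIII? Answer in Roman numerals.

DIII = 503
CDLIII = 453
503 - 453 = 50

L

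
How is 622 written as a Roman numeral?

Convert 622 to Roman numerals:
  622 contains 1×500 (D)
  122 contains 1×100 (C)
  22 contains 2×10 (XX)
  2 contains 2×1 (II)

DCXXII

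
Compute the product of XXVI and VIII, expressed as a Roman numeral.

XXVI = 26
VIII = 8
26 × 8 = 208

CCVIII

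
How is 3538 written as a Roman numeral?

Convert 3538 to Roman numerals:
  3538 contains 3×1000 (MMM)
  538 contains 1×500 (D)
  38 contains 3×10 (XXX)
  8 contains 1×5 (V)
  3 contains 3×1 (III)

MMMDXXXVIII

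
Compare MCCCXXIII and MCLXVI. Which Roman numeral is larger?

MCCCXXIII = 1323
MCLXVI = 1166
1323 is larger

MCCCXXIII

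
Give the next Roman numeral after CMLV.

CMLV = 955; next is 956

CMLVI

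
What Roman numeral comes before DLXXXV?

DLXXXV = 585, so the previous integer is 585 - 1 = 584

DLXXXIV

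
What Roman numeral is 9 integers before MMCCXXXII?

MMCCXXXII = 2232
2232 - 9 = 2223

MMCCXXIII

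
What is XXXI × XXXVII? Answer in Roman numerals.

XXXI = 31
XXXVII = 37
31 × 37 = 1147

MCXLVII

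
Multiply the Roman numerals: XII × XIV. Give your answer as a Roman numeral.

XII = 12
XIV = 14
12 × 14 = 168

CLXVIII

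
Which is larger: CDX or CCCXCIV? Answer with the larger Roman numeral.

CDX = 410
CCCXCIV = 394
410 is larger

CDX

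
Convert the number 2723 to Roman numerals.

Convert 2723 to Roman numerals:
  2723 contains 2×1000 (MM)
  723 contains 1×500 (D)
  223 contains 2×100 (CC)
  23 contains 2×10 (XX)
  3 contains 3×1 (III)

MMDCCXXIII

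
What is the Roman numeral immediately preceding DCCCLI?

DCCCLI = 851; previous is 850

DCCCL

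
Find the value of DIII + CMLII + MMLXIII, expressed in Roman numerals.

DIII = 503, CMLII = 952, MMLXIII = 2063
503 + 952 = 1455
1455 + 2063 = 3518

MMMDXVIII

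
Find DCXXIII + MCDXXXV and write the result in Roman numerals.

DCXXIII = 623
MCDXXXV = 1435
623 + 1435 = 2058

MMLVIII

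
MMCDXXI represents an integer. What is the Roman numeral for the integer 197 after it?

MMCDXXI = 2421
2421 + 197 = 2618

MMDCXVIII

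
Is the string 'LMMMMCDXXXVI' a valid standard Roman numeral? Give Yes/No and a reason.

'LMMMMCDXXXVI': More than 3 consecutive M's

No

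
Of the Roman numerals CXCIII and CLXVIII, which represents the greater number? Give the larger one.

CXCIII = 193
CLXVIII = 168
193 is larger

CXCIII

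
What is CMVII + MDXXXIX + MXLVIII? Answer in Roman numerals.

CMVII = 907, MDXXXIX = 1539, MXLVIII = 1048
907 + 1539 = 2446
2446 + 1048 = 3494

MMMCDXCIV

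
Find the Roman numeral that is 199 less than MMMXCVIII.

MMMXCVIII = 3098
3098 - 199 = 2899

MMDCCCXCIX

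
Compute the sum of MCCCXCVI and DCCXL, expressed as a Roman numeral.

MCCCXCVI = 1396
DCCXL = 740
1396 + 740 = 2136

MMCXXXVI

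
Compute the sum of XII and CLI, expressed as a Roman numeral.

XII = 12
CLI = 151
12 + 151 = 163

CLXIII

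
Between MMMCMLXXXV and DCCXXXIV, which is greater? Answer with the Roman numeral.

MMMCMLXXXV = 3985
DCCXXXIV = 734
3985 is larger

MMMCMLXXXV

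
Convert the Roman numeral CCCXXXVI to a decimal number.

CCCXXXVI: C=100, C=100, C=100, X=10, X=10, X=10, V=5, I=1
100 + 100 + 100 + 10 + 10 + 10 + 5 + 1 = 336

336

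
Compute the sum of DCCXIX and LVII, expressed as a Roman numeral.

DCCXIX = 719
LVII = 57
719 + 57 = 776

DCCLXXVI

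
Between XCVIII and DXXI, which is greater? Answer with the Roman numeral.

XCVIII = 98
DXXI = 521
521 is larger

DXXI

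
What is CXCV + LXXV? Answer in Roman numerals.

CXCV = 195
LXXV = 75
195 + 75 = 270

CCLXX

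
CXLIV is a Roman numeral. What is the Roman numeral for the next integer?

CXLIV = 144; next is 145

CXLV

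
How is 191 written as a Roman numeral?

Convert 191 to Roman numerals:
  191 contains 1×100 (C)
  91 contains 1×90 (XC)
  1 contains 1×1 (I)

CXCI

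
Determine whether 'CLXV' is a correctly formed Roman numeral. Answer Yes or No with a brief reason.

'CLXV': Check the rules: uses only the symbols I, V, X, L, C, D, M; no symbol is repeated more than three times in a row; V, L and D each appear at most once; no smaller symbol precedes a larger one (values never increase from left to right). Value: C (100) + L (50) + X (10) + V (5) = 165. So it is a valid standard Roman numeral.

Yes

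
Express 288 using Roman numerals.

Convert 288 to Roman numerals:
  288 contains 2×100 (CC)
  88 contains 1×50 (L)
  38 contains 3×10 (XXX)
  8 contains 1×5 (V)
  3 contains 3×1 (III)

CCLXXXVIII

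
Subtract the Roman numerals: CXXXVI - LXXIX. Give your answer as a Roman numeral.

CXXXVI = 136
LXXIX = 79
136 - 79 = 57

LVII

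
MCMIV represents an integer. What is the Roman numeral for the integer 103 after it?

MCMIV = 1904
1904 + 103 = 2007

MMVII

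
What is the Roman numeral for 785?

Convert 785 to Roman numerals:
  785 contains 1×500 (D)
  285 contains 2×100 (CC)
  85 contains 1×50 (L)
  35 contains 3×10 (XXX)
  5 contains 1×5 (V)

DCCLXXXV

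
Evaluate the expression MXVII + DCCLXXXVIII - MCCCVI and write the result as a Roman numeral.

MXVII = 1017, DCCLXXXVIII = 788, MCCCVI = 1306
1017 + 788 = 1805
1805 - 1306 = 499

CDXCIX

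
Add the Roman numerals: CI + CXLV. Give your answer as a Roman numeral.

CI = 101
CXLV = 145
101 + 145 = 246

CCXLVI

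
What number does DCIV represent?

DCIV: D=500, C=100, IV=4
500 + 100 + 4 = 604

604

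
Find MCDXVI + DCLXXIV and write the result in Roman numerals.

MCDXVI = 1416
DCLXXIV = 674
1416 + 674 = 2090

MMXC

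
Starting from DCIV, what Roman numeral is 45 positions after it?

DCIV = 604
604 + 45 = 649

DCXLIX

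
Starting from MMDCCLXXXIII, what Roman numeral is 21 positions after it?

MMDCCLXXXIII = 2783
2783 + 21 = 2804

MMDCCCIV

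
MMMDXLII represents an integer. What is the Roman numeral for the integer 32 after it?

MMMDXLII = 3542
3542 + 32 = 3574

MMMDLXXIV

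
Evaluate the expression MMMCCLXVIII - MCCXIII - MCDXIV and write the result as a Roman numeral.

MMMCCLXVIII = 3268, MCCXIII = 1213, MCDXIV = 1414
3268 - 1213 = 2055
2055 - 1414 = 641

DCXLI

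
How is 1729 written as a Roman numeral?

Convert 1729 to Roman numerals:
  1729 contains 1×1000 (M)
  729 contains 1×500 (D)
  229 contains 2×100 (CC)
  29 contains 2×10 (XX)
  9 contains 1×9 (IX)

MDCCXXIX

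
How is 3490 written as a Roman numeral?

Convert 3490 to Roman numerals:
  3490 contains 3×1000 (MMM)
  490 contains 1×400 (CD)
  90 contains 1×90 (XC)

MMMCDXC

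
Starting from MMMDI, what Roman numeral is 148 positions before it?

MMMDI = 3501
3501 - 148 = 3353

MMMCCCLIII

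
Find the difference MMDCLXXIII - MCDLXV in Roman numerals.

MMDCLXXIII = 2673
MCDLXV = 1465
2673 - 1465 = 1208

MCCVIII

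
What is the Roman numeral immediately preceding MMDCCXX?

MMDCCXX = 2720; previous is 2719

MMDCCXIX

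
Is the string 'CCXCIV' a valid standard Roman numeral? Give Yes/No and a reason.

'CCXCIV': Check the rules: uses only the symbols I, V, X, L, C, D, M; no symbol is repeated more than three times in a row; V, L and D each appear at most once; the only places a smaller symbol precedes a larger one are the allowed subtractive pairs XC, IV, the symbol right after such a pair (if any) is smaller than the pair's first symbol, and otherwise the values never increase from left to right. Value: C (100) + C (100) + XC (90) + IV (4) = 294. So it is a valid standard Roman numeral.

Yes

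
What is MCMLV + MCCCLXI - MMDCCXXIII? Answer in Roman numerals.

MCMLV = 1955, MCCCLXI = 1361, MMDCCXXIII = 2723
1955 + 1361 = 3316
3316 - 2723 = 593

DXCIII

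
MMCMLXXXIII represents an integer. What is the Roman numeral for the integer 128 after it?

MMCMLXXXIII = 2983
2983 + 128 = 3111

MMMCXI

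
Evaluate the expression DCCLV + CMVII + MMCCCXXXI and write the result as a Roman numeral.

DCCLV = 755, CMVII = 907, MMCCCXXXI = 2331
755 + 907 = 1662
1662 + 2331 = 3993

MMMCMXCIII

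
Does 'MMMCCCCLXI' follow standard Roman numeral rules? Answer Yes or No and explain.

'MMMCCCCLXI': More than 3 consecutive C's

No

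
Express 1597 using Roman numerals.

Convert 1597 to Roman numerals:
  1597 contains 1×1000 (M)
  597 contains 1×500 (D)
  97 contains 1×90 (XC)
  7 contains 1×5 (V)
  2 contains 2×1 (II)

MDXCVII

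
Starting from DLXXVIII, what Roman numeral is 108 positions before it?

DLXXVIII = 578
578 - 108 = 470

CDLXX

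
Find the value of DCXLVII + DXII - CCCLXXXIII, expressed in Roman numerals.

DCXLVII = 647, DXII = 512, CCCLXXXIII = 383
647 + 512 = 1159
1159 - 383 = 776

DCCLXXVI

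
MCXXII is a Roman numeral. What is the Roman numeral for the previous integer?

MCXXII = 1122; previous is 1121

MCXXI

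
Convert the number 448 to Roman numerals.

Convert 448 to Roman numerals:
  448 contains 1×400 (CD)
  48 contains 1×40 (XL)
  8 contains 1×5 (V)
  3 contains 3×1 (III)

CDXLVIII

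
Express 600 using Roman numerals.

Convert 600 to Roman numerals:
  600 contains 1×500 (D)
  100 contains 1×100 (C)

DC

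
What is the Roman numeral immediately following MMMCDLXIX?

MMMCDLXIX = 3469; next is 3470

MMMCDLXX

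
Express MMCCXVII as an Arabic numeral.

MMCCXVII: M=1000, M=1000, C=100, C=100, X=10, V=5, I=1, I=1
1000 + 1000 + 100 + 100 + 10 + 5 + 1 + 1 = 2217

2217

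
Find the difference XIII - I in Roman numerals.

XIII = 13
I = 1
13 - 1 = 12

XII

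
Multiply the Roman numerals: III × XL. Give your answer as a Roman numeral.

III = 3
XL = 40
3 × 40 = 120

CXX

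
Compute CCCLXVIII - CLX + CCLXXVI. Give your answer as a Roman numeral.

CCCLXVIII = 368, CLX = 160, CCLXXVI = 276
368 - 160 = 208
208 + 276 = 484

CDLXXXIV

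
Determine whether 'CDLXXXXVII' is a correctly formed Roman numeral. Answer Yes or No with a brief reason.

'CDLXXXXVII': More than 3 consecutive X's

No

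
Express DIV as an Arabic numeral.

DIV: D=500, IV=4
500 + 4 = 504

504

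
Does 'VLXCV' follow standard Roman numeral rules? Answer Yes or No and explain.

'VLXCV': V should not appear more than once

No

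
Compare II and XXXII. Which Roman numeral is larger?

II = 2
XXXII = 32
32 is larger

XXXII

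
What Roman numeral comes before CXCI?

CXCI = 191; previous is 190

CXC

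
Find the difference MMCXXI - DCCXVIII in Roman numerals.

MMCXXI = 2121
DCCXVIII = 718
2121 - 718 = 1403

MCDIII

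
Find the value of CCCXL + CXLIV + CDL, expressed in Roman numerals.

CCCXL = 340, CXLIV = 144, CDL = 450
340 + 144 = 484
484 + 450 = 934

CMXXXIV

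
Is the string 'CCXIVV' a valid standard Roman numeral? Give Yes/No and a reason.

'CCXIVV': V should not appear more than once

No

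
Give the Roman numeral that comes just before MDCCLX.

MDCCLX = 1760, so the previous integer is 1760 - 1 = 1759

MDCCLIX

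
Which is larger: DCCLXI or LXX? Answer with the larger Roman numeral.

DCCLXI = 761
LXX = 70
761 is larger

DCCLXI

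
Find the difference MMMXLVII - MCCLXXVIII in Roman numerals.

MMMXLVII = 3047
MCCLXXVIII = 1278
3047 - 1278 = 1769

MDCCLXIX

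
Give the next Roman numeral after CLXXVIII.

CLXXVIII = 178; next is 179

CLXXIX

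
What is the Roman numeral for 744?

Convert 744 to Roman numerals:
  744 contains 1×500 (D)
  244 contains 2×100 (CC)
  44 contains 1×40 (XL)
  4 contains 1×4 (IV)

DCCXLIV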